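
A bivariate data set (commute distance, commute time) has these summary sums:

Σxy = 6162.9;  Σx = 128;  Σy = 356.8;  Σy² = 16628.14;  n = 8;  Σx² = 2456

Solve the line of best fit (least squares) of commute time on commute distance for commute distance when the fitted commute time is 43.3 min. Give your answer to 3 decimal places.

Sxx = Σx² − (Σx)²/n = 2456 − 2048 = 408
Sxy = Σxy − (Σx)(Σy)/n = 6162.9 − 5708.8 = 454.1
b = Sxy/Sxx = 454.1/408 = 1.112990
a = ȳ − b·x̄ = 44.6 − 1.112990·16 = 26.792157
Set a + b·x = 43.3: x = (43.3 − 26.792157) / 1.112990 = 14.831975

14.832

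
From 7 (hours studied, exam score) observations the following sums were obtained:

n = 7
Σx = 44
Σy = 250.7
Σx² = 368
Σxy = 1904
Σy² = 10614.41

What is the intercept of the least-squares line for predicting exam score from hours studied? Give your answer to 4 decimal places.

Sxx = Σx² − (Σx)²/n = 368 − 276.571429 = 91.428571
Sxy = Σxy − (Σx)(Σy)/n = 1904 − 1575.828571 = 328.171429
b = Sxy/Sxx = 328.171429/91.428571 = 3.589375
a = ȳ − b·x̄ = 35.814286 − 3.589375·6.285714 = 13.2525

13.2525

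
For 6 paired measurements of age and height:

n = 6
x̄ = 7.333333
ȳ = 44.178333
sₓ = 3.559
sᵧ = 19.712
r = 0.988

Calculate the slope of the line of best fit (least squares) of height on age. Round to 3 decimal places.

5.472

b = r · sᵧ/sₓ = 0.988 · 19.712/3.559 = 5.472171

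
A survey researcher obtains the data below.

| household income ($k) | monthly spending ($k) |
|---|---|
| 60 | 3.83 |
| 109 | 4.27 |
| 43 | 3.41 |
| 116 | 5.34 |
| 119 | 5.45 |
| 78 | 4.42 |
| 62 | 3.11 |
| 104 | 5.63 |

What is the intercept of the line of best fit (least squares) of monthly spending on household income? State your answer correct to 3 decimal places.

n = 8, Σx = 691, Σy = 35.46, Σxy = 3232.95, Σx² = 65691
Sxx = Σx² − (Σx)²/n = 65691 − 59685.125 = 6005.875
Sxy = Σxy − (Σx)(Σy)/n = 3232.95 − 3062.8575 = 170.0925
b = Sxy/Sxx = 170.0925/6005.875 = 0.028321
a = ȳ − b·x̄ = 4.4325 − 0.028321·86.375 = 1.986272

1.986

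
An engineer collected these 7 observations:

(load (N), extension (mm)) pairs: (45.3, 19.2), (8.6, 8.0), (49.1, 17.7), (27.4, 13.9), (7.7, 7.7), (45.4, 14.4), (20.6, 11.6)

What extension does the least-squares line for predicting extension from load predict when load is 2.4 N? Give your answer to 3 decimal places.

n = 7, Σx = 204.1, Σy = 92.5, Σxy = 3140.5, Σx² = 7832.43
Sxx = Σx² − (Σx)²/n = 7832.43 − 5950.972857 = 1881.457143
Sxy = Σxy − (Σx)(Σy)/n = 3140.5 − 2697.035714 = 443.464286
b = Sxy/Sxx = 443.464286/1881.457143 = 0.235703
a = ȳ − b·x̄ = 13.214286 − 0.235703·29.157143 = 6.341872
ŷ(2.4) = a + b·2.4 = 6.341872 + 0.235703·2.4 = 6.907558

6.908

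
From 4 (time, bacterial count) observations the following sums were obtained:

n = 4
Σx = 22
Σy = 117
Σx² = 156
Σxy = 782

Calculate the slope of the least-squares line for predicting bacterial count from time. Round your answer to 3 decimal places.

Sxx = Σx² − (Σx)²/n = 156 − 121 = 35
Sxy = Σxy − (Σx)(Σy)/n = 782 − 643.5 = 138.5
b = Sxy/Sxx = 138.5/35 = 3.957143

3.957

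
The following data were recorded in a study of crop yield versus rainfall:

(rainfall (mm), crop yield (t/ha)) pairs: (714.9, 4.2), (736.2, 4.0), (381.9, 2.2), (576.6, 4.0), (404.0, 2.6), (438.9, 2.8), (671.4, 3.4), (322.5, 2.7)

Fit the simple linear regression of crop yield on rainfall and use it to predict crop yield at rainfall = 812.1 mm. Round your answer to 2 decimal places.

4.40

n = 8, Σx = 4246.4, Σy = 25.9, Σxy = 14526.79, Σx² = 2442021.04
Sxx = Σx² − (Σx)²/n = 2442021.04 − 2253989.12 = 188031.92
Sxy = Σxy − (Σx)(Σy)/n = 14526.79 − 13747.72 = 779.07
b = Sxy/Sxx = 779.07/188031.92 = 0.004143
a = ȳ − b·x̄ = 3.2375 − 0.004143·530.8 = 1.038244
ŷ(812.1) = a + b·812.1 = 1.038244 + 0.004143·812.1 = 4.403006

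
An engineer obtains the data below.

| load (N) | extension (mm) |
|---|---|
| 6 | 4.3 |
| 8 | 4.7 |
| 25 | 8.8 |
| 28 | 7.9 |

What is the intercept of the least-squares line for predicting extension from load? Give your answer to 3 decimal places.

3.215

n = 4, Σx = 67, Σy = 25.7, Σxy = 504.6, Σx² = 1509
Sxx = Σx² − (Σx)²/n = 1509 − 1122.25 = 386.75
Sxy = Σxy − (Σx)(Σy)/n = 504.6 − 430.475 = 74.125
b = Sxy/Sxx = 74.125/386.75 = 0.191661
a = ȳ − b·x̄ = 6.425 − 0.191661·16.75 = 3.214674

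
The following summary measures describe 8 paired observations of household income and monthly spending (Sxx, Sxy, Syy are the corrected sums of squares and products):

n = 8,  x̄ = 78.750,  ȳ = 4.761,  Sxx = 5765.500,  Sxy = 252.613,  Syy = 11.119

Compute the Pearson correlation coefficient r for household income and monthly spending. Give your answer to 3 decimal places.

r = Sxy/√(Sxx·Syy) = 252.613/√(64106.5945) = 252.613/253.192801 = 0.997710

0.998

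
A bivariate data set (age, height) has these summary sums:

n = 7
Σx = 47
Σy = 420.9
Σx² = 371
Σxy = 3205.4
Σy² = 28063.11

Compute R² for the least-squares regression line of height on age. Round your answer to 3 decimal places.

Sxx = Σx² − (Σx)²/n = 371 − 315.571429 = 55.428571
Sxy = Σxy − (Σx)(Σy)/n = 3205.4 − 2826.042857 = 379.357143
Syy = Σy² − (Σy)²/n = 28063.11 − 25308.115714 = 2754.994286
R² = Sxy²/(Sxx·Syy) = (379.357143)²/(55.428571·2754.994286) = 0.942415

0.942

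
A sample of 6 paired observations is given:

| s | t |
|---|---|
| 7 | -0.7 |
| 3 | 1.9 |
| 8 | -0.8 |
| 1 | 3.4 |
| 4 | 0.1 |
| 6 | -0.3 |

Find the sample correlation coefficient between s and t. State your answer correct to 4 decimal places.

-0.9429

n = 6, Σx = 29, Σy = 3.6, Σxy = -3.6, Σx² = 175, Σy² = 16.4
Sxx = Σx² − (Σx)²/n = 175 − 140.166667 = 34.833333
Sxy = Σxy − (Σx)(Σy)/n = -3.6 − 17.4 = -21
Syy = Σy² − (Σy)²/n = 16.4 − 2.16 = 14.24
r = Sxy/√(Sxx·Syy) = -21/√(496.026667) = -21/22.271656 = -0.942902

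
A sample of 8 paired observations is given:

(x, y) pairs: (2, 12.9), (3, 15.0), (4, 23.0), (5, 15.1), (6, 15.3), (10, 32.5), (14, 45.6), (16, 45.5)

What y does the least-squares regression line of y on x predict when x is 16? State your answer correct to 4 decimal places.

n = 8, Σx = 60, Σy = 204.9, Σxy = 2021.5, Σx² = 642
Sxx = Σx² − (Σx)²/n = 642 − 450 = 192
Sxy = Σxy − (Σx)(Σy)/n = 2021.5 − 1536.75 = 484.75
b = Sxy/Sxx = 484.75/192 = 2.524740
a = ȳ − b·x̄ = 25.6125 − 2.524740·7.5 = 6.676953
ŷ(16) = a + b·16 = 6.676953 + 2.524740·16 = 47.072786

47.0728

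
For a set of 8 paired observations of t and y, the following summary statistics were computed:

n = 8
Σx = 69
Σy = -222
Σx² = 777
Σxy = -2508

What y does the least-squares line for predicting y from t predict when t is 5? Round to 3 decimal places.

Sxx = Σx² − (Σx)²/n = 777 − 595.125 = 181.875
Sxy = Σxy − (Σx)(Σy)/n = -2508 − (-1914.75) = -593.25
b = Sxy/Sxx = -593.25/181.875 = -3.261856
a = ȳ − b·x̄ = -27.75 − (-3.261856)·8.625 = 0.383505
ŷ(5) = a + b·5 = 0.383505 + (-3.261856)·5 = -15.925773

-15.926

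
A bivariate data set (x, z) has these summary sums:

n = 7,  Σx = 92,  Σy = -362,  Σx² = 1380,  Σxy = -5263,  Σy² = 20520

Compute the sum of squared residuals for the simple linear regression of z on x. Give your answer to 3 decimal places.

305.118

Sxx = Σx² − (Σx)²/n = 1380 − 1209.142857 = 170.857143
Sxy = Σxy − (Σx)(Σy)/n = -5263 − (-4757.714286) = -505.285714
Syy = Σy² − (Σy)²/n = 20520 − 18720.571429 = 1799.428571
b = Sxy/Sxx = -505.285714/170.857143 = -2.957358
SSE = Syy − b·Sxy = 1799.428571 − (-2.957358)·(-505.285714) = 305.117893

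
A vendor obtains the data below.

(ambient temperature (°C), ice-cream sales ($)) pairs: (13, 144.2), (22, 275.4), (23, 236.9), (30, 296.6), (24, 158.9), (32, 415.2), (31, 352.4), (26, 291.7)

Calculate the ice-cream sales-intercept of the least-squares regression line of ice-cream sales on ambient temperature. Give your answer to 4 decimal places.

-40.2064

n = 8, Σx = 201, Σy = 2171.3, Σxy = 57888.7, Σx² = 5319
Sxx = Σx² − (Σx)²/n = 5319 − 5050.125 = 268.875
Sxy = Σxy − (Σx)(Σy)/n = 57888.7 − 54553.9125 = 3334.7875
b = Sxy/Sxx = 3334.7875/268.875 = 12.402743
a = ȳ − b·x̄ = 271.4125 − 12.402743·25.125 = -40.206416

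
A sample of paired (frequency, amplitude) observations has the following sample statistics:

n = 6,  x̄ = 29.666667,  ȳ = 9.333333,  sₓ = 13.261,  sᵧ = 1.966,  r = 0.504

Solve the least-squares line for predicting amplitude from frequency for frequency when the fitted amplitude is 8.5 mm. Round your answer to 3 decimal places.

b = r · sᵧ/sₓ = 0.504 · 1.966/13.261 = 0.074720
a = ȳ − b·x̄ = 9.333333 − 0.074720·29.666667 = 7.116635
Set a + b·x = 8.5: x = (8.5 − 7.116635) / 0.074720 = 18.513947

18.514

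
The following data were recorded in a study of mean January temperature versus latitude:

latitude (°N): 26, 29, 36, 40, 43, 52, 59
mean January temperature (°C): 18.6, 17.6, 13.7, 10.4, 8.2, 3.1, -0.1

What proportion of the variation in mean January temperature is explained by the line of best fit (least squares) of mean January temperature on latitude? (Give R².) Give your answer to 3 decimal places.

n = 7, Σx = 285, Σy = 71.5, Σxy = 2411.1, Σx² = 12447, Σy² = 1028.43
Sxx = Σx² − (Σx)²/n = 12447 − 11603.571429 = 843.428571
Sxy = Σxy − (Σx)(Σy)/n = 2411.1 − 2911.071429 = -499.971429
Syy = Σy² − (Σy)²/n = 1028.43 − 730.321429 = 298.108571
R² = Sxy²/(Sxx·Syy) = (-499.971429)²/(843.428571·298.108571) = 0.994186

0.994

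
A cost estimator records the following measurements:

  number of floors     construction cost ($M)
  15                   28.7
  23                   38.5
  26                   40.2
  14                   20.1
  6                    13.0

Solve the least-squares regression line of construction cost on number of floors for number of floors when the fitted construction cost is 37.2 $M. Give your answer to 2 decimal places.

n = 5, Σx = 84, Σy = 140.5, Σxy = 2720.6, Σx² = 1662
Sxx = Σx² − (Σx)²/n = 1662 − 1411.2 = 250.8
Sxy = Σxy − (Σx)(Σy)/n = 2720.6 − 2360.4 = 360.2
b = Sxy/Sxx = 360.2/250.8 = 1.436204
a = ȳ − b·x̄ = 28.1 − 1.436204·16.8 = 3.971770
Set a + b·x = 37.2: x = (37.2 − 3.971770) / 1.436204 = 23.136147

23.14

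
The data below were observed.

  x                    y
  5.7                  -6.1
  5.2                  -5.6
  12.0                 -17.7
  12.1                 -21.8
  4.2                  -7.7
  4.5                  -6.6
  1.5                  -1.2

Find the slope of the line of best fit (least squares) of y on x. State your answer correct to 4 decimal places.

n = 7, Σx = 45.2, Σy = -66.7, Σxy = -603.91, Σx² = 390.08
Sxx = Σx² − (Σx)²/n = 390.08 − 291.862857 = 98.217143
Sxy = Σxy − (Σx)(Σy)/n = -603.91 − (-430.691429) = -173.218571
b = Sxy/Sxx = -173.218571/98.217143 = -1.763629

-1.7636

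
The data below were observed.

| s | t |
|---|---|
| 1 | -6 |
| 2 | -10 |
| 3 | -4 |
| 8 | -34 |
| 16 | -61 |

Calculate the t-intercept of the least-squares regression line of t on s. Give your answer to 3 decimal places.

n = 5, Σx = 30, Σy = -115, Σxy = -1286, Σx² = 334
Sxx = Σx² − (Σx)²/n = 334 − 180 = 154
Sxy = Σxy − (Σx)(Σy)/n = -1286 − (-690) = -596
b = Sxy/Sxx = -596/154 = -3.870130
a = ȳ − b·x̄ = -23 − (-3.870130)·6 = 0.220779

0.221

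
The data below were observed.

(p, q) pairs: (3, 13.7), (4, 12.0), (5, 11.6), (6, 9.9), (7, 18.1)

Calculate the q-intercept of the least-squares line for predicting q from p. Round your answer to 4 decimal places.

n = 5, Σx = 25, Σy = 65.3, Σxy = 333.2, Σx² = 135
Sxx = Σx² − (Σx)²/n = 135 − 125 = 10
Sxy = Σxy − (Σx)(Σy)/n = 333.2 − 326.5 = 6.7
b = Sxy/Sxx = 6.7/10 = 0.67
a = ȳ − b·x̄ = 13.06 − 0.67·5 = 9.71

9.7100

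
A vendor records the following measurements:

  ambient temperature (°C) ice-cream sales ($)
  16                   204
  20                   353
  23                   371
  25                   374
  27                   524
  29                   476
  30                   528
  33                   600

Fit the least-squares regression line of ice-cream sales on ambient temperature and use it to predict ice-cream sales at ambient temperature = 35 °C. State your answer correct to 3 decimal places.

n = 8, Σx = 203, Σy = 3430, Σxy = 91799, Σx² = 5369
Sxx = Σx² − (Σx)²/n = 5369 − 5151.125 = 217.875
Sxy = Σxy − (Σx)(Σy)/n = 91799 − 87036.25 = 4762.75
b = Sxy/Sxx = 4762.75/217.875 = 21.860011
a = ȳ − b·x̄ = 428.75 − 21.860011·25.375 = -125.947791
ŷ(35) = a + b·35 = -125.947791 + 21.860011·35 = 639.152610

639.153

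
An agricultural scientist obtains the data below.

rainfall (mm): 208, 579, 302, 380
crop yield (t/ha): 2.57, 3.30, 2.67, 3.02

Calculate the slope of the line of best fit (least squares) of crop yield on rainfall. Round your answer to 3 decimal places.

0.002

n = 4, Σx = 1469, Σy = 11.56, Σxy = 4399.2, Σx² = 614109
Sxx = Σx² − (Σx)²/n = 614109 − 539490.25 = 74618.75
Sxy = Σxy − (Σx)(Σy)/n = 4399.2 − 4245.41 = 153.79
b = Sxy/Sxx = 153.79/74618.75 = 0.002061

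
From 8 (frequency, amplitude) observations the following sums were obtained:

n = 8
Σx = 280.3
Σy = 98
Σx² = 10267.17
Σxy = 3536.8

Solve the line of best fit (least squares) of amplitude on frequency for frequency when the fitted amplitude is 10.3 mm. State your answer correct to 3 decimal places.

26.601

Sxx = Σx² − (Σx)²/n = 10267.17 − 9821.01125 = 446.15875
Sxy = Σxy − (Σx)(Σy)/n = 3536.8 − 3433.675 = 103.125
b = Sxy/Sxx = 103.125/446.15875 = 0.231140
a = ȳ − b·x̄ = 12.25 − 0.231140·35.0375 = 4.151443
Set a + b·x = 10.3: x = (10.3 − 4.151443) / 0.231140 = 26.601044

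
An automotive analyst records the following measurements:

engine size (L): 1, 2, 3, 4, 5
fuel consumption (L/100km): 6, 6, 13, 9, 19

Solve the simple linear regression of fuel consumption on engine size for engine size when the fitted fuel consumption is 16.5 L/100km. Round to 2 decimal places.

5.03

n = 5, Σx = 15, Σy = 53, Σxy = 188, Σx² = 55
Sxx = Σx² − (Σx)²/n = 55 − 45 = 10
Sxy = Σxy − (Σx)(Σy)/n = 188 − 159 = 29
b = Sxy/Sxx = 29/10 = 2.9
a = ȳ − b·x̄ = 10.6 − 2.9·3 = 1.9
Set a + b·x = 16.5: x = (16.5 − 1.9) / 2.9 = 5.034483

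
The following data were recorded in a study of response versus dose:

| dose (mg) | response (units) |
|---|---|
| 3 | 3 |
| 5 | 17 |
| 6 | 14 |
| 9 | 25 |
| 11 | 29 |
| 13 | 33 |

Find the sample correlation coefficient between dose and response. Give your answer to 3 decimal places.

n = 6, Σx = 47, Σy = 121, Σxy = 1151, Σx² = 441, Σy² = 3049
Sxx = Σx² − (Σx)²/n = 441 − 368.166667 = 72.833333
Sxy = Σxy − (Σx)(Σy)/n = 1151 − 947.833333 = 203.166667
Syy = Σy² − (Σy)²/n = 3049 − 2440.166667 = 608.833333
r = Sxy/√(Sxx·Syy) = 203.166667/√(44343.361111) = 203.166667/210.578634 = 0.964802

0.965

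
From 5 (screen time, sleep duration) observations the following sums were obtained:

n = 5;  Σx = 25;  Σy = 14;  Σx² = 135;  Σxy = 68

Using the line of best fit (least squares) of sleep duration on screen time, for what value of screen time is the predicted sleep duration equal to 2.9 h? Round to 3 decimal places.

4.500

Sxx = Σx² − (Σx)²/n = 135 − 125 = 10
Sxy = Σxy − (Σx)(Σy)/n = 68 − 70 = -2
b = Sxy/Sxx = -2/10 = -0.2
a = ȳ − b·x̄ = 2.8 − (-0.2)·5 = 3.8
Set a + b·x = 2.9: x = (2.9 − 3.8) / (-0.2) = 4.5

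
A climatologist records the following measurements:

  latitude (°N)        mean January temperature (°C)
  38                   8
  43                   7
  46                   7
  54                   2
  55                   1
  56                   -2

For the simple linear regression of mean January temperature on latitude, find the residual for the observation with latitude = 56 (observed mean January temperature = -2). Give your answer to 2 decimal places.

-2.07

n = 6, Σx = 292, Σy = 23, Σxy = 978, Σx² = 14486
Sxx = Σx² − (Σx)²/n = 14486 − 14210.666667 = 275.333333
Sxy = Σxy − (Σx)(Σy)/n = 978 − 1119.333333 = -141.333333
b = Sxy/Sxx = -141.333333/275.333333 = -0.513317
a = ȳ − b·x̄ = 3.833333 − (-0.513317)·48.666667 = 28.814770
ŷ(56) = 28.814770 + (-0.513317)·56 = 0.069007
residual = y − ŷ = -2 − 0.069007 = -2.069007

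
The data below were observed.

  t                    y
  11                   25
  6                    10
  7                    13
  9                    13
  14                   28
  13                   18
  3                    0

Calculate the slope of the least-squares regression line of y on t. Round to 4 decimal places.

2.1915

n = 7, Σx = 63, Σy = 107, Σxy = 1169, Σx² = 661
Sxx = Σx² − (Σx)²/n = 661 − 567 = 94
Sxy = Σxy − (Σx)(Σy)/n = 1169 − 963 = 206
b = Sxy/Sxx = 206/94 = 2.191489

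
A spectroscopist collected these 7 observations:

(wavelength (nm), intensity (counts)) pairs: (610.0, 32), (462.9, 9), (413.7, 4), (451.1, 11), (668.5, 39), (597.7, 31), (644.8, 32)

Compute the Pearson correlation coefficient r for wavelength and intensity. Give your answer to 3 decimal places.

0.990

n = 7, Σx = 3848.7, Σy = 158, Σxy = 95536.8, Σx² = 2180919.89, Σy² = 4748
Sxx = Σx² − (Σx)²/n = 2180919.89 − 2116070.241429 = 64849.648571
Sxy = Σxy − (Σx)(Σy)/n = 95536.8 − 86870.657143 = 8666.142857
Syy = Σy² − (Σy)²/n = 4748 − 3566.285714 = 1181.714286
r = Sxy/√(Sxx·Syy) = 8666.142857/√(76633756.140408) = 8666.142857/8754.070832 = 0.989956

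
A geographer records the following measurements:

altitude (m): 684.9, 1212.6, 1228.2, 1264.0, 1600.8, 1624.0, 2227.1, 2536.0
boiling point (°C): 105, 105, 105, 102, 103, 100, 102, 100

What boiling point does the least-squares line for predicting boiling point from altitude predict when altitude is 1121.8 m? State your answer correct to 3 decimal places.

n = 8, Σx = 12377.6, Σy = 822, Σxy = 1265173.1, Σx² = 21636865.06
Sxx = Σx² − (Σx)²/n = 21636865.06 − 19150622.72 = 2486242.34
Sxy = Σxy − (Σx)(Σy)/n = 1265173.1 − 1271798.4 = -6625.3
b = Sxy/Sxx = -6625.3/2486242.34 = -0.002665
a = ȳ − b·x̄ = 102.75 − (-0.002665)·1547.2 = 106.872955
ŷ(1121.8) = a + b·1121.8 = 106.872955 + (-0.002665)·1121.8 = 103.883599

103.884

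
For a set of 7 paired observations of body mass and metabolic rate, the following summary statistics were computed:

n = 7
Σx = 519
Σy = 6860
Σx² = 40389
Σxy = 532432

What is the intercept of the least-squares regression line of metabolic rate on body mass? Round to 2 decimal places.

55.11

Sxx = Σx² − (Σx)²/n = 40389 − 38480.142857 = 1908.857143
Sxy = Σxy − (Σx)(Σy)/n = 532432 − 508620 = 23812
b = Sxy/Sxx = 23812/1908.857143 = 12.474480
a = ȳ − b·x̄ = 980 − 12.474480·74.142857 = 55.106421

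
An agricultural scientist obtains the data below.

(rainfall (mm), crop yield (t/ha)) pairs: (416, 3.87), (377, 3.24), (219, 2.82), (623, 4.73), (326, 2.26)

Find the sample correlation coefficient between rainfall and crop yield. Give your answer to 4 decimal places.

n = 5, Σx = 1961, Σy = 16.92, Σxy = 7132.53, Σx² = 857551, Σy² = 60.9074
Sxx = Σx² − (Σx)²/n = 857551 − 769104.2 = 88446.8
Sxy = Σxy − (Σx)(Σy)/n = 7132.53 − 6636.024 = 496.506
Syy = Σy² − (Σy)²/n = 60.9074 − 57.25728 = 3.65012
r = Sxy/√(Sxx·Syy) = 496.506/√(322841.433616) = 496.506/568.191371 = 0.873836

0.8738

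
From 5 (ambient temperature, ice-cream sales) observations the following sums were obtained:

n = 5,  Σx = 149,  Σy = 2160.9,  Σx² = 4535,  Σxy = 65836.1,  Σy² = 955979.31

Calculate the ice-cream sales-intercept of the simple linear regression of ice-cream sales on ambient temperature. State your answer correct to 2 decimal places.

Sxx = Σx² − (Σx)²/n = 4535 − 4440.2 = 94.8
Sxy = Σxy − (Σx)(Σy)/n = 65836.1 − 64394.82 = 1441.28
b = Sxy/Sxx = 1441.28/94.8 = 15.203376
a = ȳ − b·x̄ = 432.18 − 15.203376·29.8 = -20.880591

-20.88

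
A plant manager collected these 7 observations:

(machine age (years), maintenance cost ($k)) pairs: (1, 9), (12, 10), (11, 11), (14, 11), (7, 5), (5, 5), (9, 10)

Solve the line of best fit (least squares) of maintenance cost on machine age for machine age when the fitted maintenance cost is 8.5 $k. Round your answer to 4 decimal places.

7.7849

n = 7, Σx = 59, Σy = 61, Σxy = 554, Σx² = 617
Sxx = Σx² − (Σx)²/n = 617 − 497.285714 = 119.714286
Sxy = Σxy − (Σx)(Σy)/n = 554 − 514.142857 = 39.857143
b = Sxy/Sxx = 39.857143/119.714286 = 0.332936
a = ȳ − b·x̄ = 8.714286 − 0.332936·8.428571 = 5.908115
Set a + b·x = 8.5: x = (8.5 − 5.908115) / 0.332936 = 7.784946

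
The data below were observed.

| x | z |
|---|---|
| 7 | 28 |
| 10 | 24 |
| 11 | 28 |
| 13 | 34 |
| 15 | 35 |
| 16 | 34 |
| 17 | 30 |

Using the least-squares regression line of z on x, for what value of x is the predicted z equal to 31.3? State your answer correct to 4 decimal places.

13.9010

n = 7, Σx = 89, Σy = 213, Σxy = 2765, Σx² = 1209
Sxx = Σx² − (Σx)²/n = 1209 − 1131.571429 = 77.428571
Sxy = Σxy − (Σx)(Σy)/n = 2765 − 2708.142857 = 56.857143
b = Sxy/Sxx = 56.857143/77.428571 = 0.734317
a = ȳ − b·x̄ = 30.428571 − 0.734317·12.714286 = 21.092251
Set a + b·x = 31.3: x = (31.3 − 21.092251) / 0.734317 = 13.901005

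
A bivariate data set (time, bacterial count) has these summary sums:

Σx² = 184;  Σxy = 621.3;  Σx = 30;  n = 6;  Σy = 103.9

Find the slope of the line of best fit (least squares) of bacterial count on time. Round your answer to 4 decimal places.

2.9941

Sxx = Σx² − (Σx)²/n = 184 − 150 = 34
Sxy = Σxy − (Σx)(Σy)/n = 621.3 − 519.5 = 101.8
b = Sxy/Sxx = 101.8/34 = 2.994118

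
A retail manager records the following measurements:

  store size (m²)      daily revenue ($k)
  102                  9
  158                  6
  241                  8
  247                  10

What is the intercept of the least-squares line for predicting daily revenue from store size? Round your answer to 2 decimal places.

7.06

n = 4, Σx = 748, Σy = 33, Σxy = 6264, Σx² = 154458
Sxx = Σx² − (Σx)²/n = 154458 − 139876 = 14582
Sxy = Σxy − (Σx)(Σy)/n = 6264 − 6171 = 93
b = Sxy/Sxx = 93/14582 = 0.006378
a = ȳ − b·x̄ = 8.25 − 0.006378·187 = 7.057365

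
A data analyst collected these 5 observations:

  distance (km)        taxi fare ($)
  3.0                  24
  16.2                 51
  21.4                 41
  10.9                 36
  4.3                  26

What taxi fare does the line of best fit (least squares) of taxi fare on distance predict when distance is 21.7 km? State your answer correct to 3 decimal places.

n = 5, Σx = 55.8, Σy = 178, Σxy = 2279.8, Σx² = 866.7
Sxx = Σx² − (Σx)²/n = 866.7 − 622.728 = 243.972
Sxy = Σxy − (Σx)(Σy)/n = 2279.8 − 1986.48 = 293.32
b = Sxy/Sxx = 293.32/243.972 = 1.202269
a = ȳ − b·x̄ = 35.6 − 1.202269·11.16 = 22.182677
ŷ(21.7) = a + b·21.7 = 22.182677 + 1.202269·21.7 = 48.271916

48.272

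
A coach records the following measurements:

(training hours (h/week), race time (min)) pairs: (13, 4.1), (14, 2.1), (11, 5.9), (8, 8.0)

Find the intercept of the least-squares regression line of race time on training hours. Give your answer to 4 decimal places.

15.7310

n = 4, Σx = 46, Σy = 20.1, Σxy = 211.6, Σx² = 550
Sxx = Σx² − (Σx)²/n = 550 − 529 = 21
Sxy = Σxy − (Σx)(Σy)/n = 211.6 − 231.15 = -19.55
b = Sxy/Sxx = -19.55/21 = -0.930952
a = ȳ − b·x̄ = 5.025 − (-0.930952)·11.5 = 15.730952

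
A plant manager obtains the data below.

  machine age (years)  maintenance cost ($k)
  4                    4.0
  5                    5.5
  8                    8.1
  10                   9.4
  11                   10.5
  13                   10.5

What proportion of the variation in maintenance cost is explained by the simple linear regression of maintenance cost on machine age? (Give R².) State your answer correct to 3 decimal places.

n = 6, Σx = 51, Σy = 48, Σxy = 454.3, Σx² = 495, Σy² = 420.72
Sxx = Σx² − (Σx)²/n = 495 − 433.5 = 61.5
Sxy = Σxy − (Σx)(Σy)/n = 454.3 − 408 = 46.3
Syy = Σy² − (Σy)²/n = 420.72 − 384 = 36.72
R² = Sxy²/(Sxx·Syy) = (46.3)²/(61.5·36.72) = 0.949258

0.949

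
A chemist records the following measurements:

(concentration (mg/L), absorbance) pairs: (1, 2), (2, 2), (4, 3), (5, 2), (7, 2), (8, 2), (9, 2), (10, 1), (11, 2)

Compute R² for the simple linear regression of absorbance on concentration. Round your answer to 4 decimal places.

n = 9, Σx = 57, Σy = 18, Σxy = 108, Σx² = 461, Σy² = 38
Sxx = Σx² − (Σx)²/n = 461 − 361 = 100
Sxy = Σxy − (Σx)(Σy)/n = 108 − 114 = -6
Syy = Σy² − (Σy)²/n = 38 − 36 = 2
R² = Sxy²/(Sxx·Syy) = (-6)²/(100·2) = 0.18

0.1800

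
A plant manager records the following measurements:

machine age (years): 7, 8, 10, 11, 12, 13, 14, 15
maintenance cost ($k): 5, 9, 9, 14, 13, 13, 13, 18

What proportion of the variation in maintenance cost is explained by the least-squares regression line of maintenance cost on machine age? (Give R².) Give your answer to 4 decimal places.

0.8178

n = 8, Σx = 90, Σy = 94, Σxy = 1128, Σx² = 1068, Σy² = 1214
Sxx = Σx² − (Σx)²/n = 1068 − 1012.5 = 55.5
Sxy = Σxy − (Σx)(Σy)/n = 1128 − 1057.5 = 70.5
Syy = Σy² − (Σy)²/n = 1214 − 1104.5 = 109.5
R² = Sxy²/(Sxx·Syy) = (70.5)²/(55.5·109.5) = 0.817845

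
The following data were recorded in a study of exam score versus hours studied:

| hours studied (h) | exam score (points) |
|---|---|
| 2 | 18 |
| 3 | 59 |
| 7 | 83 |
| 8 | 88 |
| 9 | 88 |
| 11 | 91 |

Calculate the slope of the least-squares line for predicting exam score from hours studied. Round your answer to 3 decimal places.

7.245

n = 6, Σx = 40, Σy = 427, Σxy = 3291, Σx² = 328
Sxx = Σx² − (Σx)²/n = 328 − 266.666667 = 61.333333
Sxy = Σxy − (Σx)(Σy)/n = 3291 − 2846.666667 = 444.333333
b = Sxy/Sxx = 444.333333/61.333333 = 7.244565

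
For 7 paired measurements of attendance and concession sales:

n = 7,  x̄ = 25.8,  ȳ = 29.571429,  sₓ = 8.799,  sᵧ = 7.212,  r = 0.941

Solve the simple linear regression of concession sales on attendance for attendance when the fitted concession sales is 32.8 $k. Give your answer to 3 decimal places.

b = r · sᵧ/sₓ = 0.941 · 7.212/8.799 = 0.771280
a = ȳ − b·x̄ = 29.571429 − 0.771280·25.8 = 9.672407
Set a + b·x = 32.8: x = (32.8 − 9.672407) / 0.771280 = 29.985991

29.986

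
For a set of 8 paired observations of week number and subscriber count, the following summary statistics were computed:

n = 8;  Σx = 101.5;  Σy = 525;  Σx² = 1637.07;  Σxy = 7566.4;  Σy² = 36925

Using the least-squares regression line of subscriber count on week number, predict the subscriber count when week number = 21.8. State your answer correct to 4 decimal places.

89.2474

Sxx = Σx² − (Σx)²/n = 1637.07 − 1287.78125 = 349.28875
Sxy = Σxy − (Σx)(Σy)/n = 7566.4 − 6660.9375 = 905.4625
b = Sxy/Sxx = 905.4625/349.28875 = 2.592304
a = ȳ − b·x̄ = 65.625 − 2.592304·12.6875 = 32.735147
ŷ(21.8) = a + b·21.8 = 32.735147 + 2.592304·21.8 = 89.247367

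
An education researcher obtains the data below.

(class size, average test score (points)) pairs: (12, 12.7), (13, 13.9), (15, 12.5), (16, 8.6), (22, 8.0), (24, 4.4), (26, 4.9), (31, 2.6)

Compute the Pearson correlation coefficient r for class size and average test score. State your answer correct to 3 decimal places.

-0.953

n = 8, Σx = 159, Σy = 67.6, Σxy = 1147.8, Σx² = 3491, Σy² = 698.84
Sxx = Σx² − (Σx)²/n = 3491 − 3160.125 = 330.875
Sxy = Σxy − (Σx)(Σy)/n = 1147.8 − 1343.55 = -195.75
Syy = Σy² − (Σy)²/n = 698.84 − 571.22 = 127.62
r = Sxy/√(Sxx·Syy) = -195.75/√(42226.2675) = -195.75/205.490310 = -0.952600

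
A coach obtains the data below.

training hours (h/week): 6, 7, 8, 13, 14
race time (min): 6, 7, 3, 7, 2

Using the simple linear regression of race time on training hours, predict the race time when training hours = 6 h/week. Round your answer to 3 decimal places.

n = 5, Σx = 48, Σy = 25, Σxy = 228, Σx² = 514
Sxx = Σx² − (Σx)²/n = 514 − 460.8 = 53.2
Sxy = Σxy − (Σx)(Σy)/n = 228 − 240 = -12
b = Sxy/Sxx = -12/53.2 = -0.225564
a = ȳ − b·x̄ = 5 − (-0.225564)·9.6 = 7.165414
ŷ(6) = a + b·6 = 7.165414 + (-0.225564)·6 = 5.812030

5.812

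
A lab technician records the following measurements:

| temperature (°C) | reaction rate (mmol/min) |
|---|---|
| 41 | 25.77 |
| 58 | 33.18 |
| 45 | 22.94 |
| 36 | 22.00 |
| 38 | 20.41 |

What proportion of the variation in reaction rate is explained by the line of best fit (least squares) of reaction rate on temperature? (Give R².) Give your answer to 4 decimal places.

n = 5, Σx = 218, Σy = 124.3, Σxy = 5580.89, Σx² = 9810, Σy² = 3191.817
Sxx = Σx² − (Σx)²/n = 9810 − 9504.8 = 305.2
Sxy = Σxy − (Σx)(Σy)/n = 5580.89 − 5419.48 = 161.41
Syy = Σy² − (Σy)²/n = 3191.817 − 3090.098 = 101.719
R² = Sxy²/(Sxx·Syy) = (161.41)²/(305.2·101.719) = 0.839217

0.8392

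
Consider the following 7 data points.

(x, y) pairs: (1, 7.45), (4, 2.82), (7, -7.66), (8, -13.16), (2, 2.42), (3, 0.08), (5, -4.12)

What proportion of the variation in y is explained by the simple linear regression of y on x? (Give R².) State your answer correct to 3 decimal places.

n = 7, Σx = 30, Σy = -12.17, Σxy = -155.69, Σx² = 168, Σy² = 318.1533
Sxx = Σx² − (Σx)²/n = 168 − 128.571429 = 39.428571
Sxy = Σxy − (Σx)(Σy)/n = -155.69 − (-52.157143) = -103.532857
Syy = Σy² − (Σy)²/n = 318.1533 − 21.158414 = 296.994886
R² = Sxy²/(Sxx·Syy) = (-103.532857)²/(39.428571·296.994886) = 0.915369

0.915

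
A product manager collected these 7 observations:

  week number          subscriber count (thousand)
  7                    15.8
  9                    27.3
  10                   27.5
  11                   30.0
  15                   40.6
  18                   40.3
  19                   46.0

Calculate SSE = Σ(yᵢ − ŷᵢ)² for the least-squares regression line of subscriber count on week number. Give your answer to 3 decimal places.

52.195

n = 7, Σx = 89, Σy = 227.5, Σxy = 3169.7, Σx² = 1261, Σy² = 8039.63
Sxx = Σx² − (Σx)²/n = 1261 − 1131.571429 = 129.428571
Sxy = Σxy − (Σx)(Σy)/n = 3169.7 − 2892.5 = 277.2
Syy = Σy² − (Σy)²/n = 8039.63 − 7393.75 = 645.88
b = Sxy/Sxx = 277.2/129.428571 = 2.141722
SSE = Syy − b·Sxy = 645.88 − 2.141722·277.2 = 52.194702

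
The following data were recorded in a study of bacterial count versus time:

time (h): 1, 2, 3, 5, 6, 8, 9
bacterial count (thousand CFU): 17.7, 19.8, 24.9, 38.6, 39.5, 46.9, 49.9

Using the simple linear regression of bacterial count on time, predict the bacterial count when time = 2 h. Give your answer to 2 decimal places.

n = 7, Σx = 34, Σy = 237.3, Σxy = 1386.3, Σx² = 220
Sxx = Σx² − (Σx)²/n = 220 − 165.142857 = 54.857143
Sxy = Σxy − (Σx)(Σy)/n = 1386.3 − 1152.6 = 233.7
b = Sxy/Sxx = 233.7/54.857143 = 4.260156
a = ȳ − b·x̄ = 33.9 − 4.260156·4.857143 = 13.207812
ŷ(2) = a + b·2 = 13.207812 + 4.260156·2 = 21.728125

21.73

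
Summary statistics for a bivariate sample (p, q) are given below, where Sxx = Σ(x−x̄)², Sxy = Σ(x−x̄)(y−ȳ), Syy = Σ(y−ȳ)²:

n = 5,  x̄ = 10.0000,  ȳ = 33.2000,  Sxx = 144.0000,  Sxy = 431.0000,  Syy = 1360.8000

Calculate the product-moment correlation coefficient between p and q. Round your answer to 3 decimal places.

0.974

r = Sxy/√(Sxx·Syy) = 431/√(195955.2) = 431/442.668273 = 0.973641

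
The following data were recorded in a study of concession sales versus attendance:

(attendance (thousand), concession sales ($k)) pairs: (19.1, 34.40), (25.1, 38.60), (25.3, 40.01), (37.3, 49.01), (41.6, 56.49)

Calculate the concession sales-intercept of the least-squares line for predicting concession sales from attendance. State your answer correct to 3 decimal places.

15.826

n = 5, Σx = 148.4, Σy = 218.51, Σxy = 6816.21, Σx² = 4756.76
Sxx = Σx² − (Σx)²/n = 4756.76 − 4404.512 = 352.248
Sxy = Σxy − (Σx)(Σy)/n = 6816.21 − 6485.3768 = 330.8332
b = Sxy/Sxx = 330.8332/352.248 = 0.939205
a = ȳ − b·x̄ = 43.702 − 0.939205·29.68 = 15.826386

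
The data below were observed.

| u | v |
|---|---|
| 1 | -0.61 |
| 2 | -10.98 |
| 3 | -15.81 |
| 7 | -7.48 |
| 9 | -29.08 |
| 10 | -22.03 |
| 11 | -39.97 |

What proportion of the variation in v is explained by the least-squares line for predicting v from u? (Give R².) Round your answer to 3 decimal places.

n = 7, Σx = 43, Σy = -125.96, Σxy = -1044.05, Σx² = 365, Σy² = 3355.4072
Sxx = Σx² − (Σx)²/n = 365 − 264.142857 = 100.857143
Sxy = Σxy − (Σx)(Σy)/n = -1044.05 − (-773.754286) = -270.295714
Syy = Σy² − (Σy)²/n = 3355.4072 − 2266.560229 = 1088.846971
R² = Sxy²/(Sxx·Syy) = (-270.295714)²/(100.857143·1088.846971) = 0.665281

0.665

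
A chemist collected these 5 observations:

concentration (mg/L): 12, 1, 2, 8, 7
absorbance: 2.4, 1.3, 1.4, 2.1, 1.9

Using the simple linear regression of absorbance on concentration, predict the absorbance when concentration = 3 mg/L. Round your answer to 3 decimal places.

1.513

n = 5, Σx = 30, Σy = 9.1, Σxy = 63, Σx² = 262
Sxx = Σx² − (Σx)²/n = 262 − 180 = 82
Sxy = Σxy − (Σx)(Σy)/n = 63 − 54.6 = 8.4
b = Sxy/Sxx = 8.4/82 = 0.102439
a = ȳ − b·x̄ = 1.82 − 0.102439·6 = 1.205366
ŷ(3) = a + b·3 = 1.205366 + 0.102439·3 = 1.512683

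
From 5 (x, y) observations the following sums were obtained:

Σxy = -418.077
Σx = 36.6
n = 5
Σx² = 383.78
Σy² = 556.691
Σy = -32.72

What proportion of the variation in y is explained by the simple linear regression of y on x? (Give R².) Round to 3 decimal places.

Sxx = Σx² − (Σx)²/n = 383.78 − 267.912 = 115.868
Sxy = Σxy − (Σx)(Σy)/n = -418.077 − (-239.5104) = -178.5666
Syy = Σy² − (Σy)²/n = 556.691 − 214.11968 = 342.57132
R² = Sxy²/(Sxx·Syy) = (-178.5666)²/(115.868·342.57132) = 0.803315

0.803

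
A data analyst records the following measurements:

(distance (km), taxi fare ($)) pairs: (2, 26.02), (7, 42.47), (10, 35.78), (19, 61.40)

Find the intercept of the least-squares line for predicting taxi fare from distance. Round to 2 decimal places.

22.80

n = 4, Σx = 38, Σy = 165.67, Σxy = 1873.73, Σx² = 514
Sxx = Σx² − (Σx)²/n = 514 − 361 = 153
Sxy = Σxy − (Σx)(Σy)/n = 1873.73 − 1573.865 = 299.865
b = Sxy/Sxx = 299.865/153 = 1.959902
a = ȳ − b·x̄ = 41.4175 − 1.959902·9.5 = 22.798431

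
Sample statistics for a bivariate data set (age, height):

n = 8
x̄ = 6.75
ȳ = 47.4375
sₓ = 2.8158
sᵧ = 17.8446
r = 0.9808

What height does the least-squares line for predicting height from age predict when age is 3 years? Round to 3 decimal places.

24.129

b = r · sᵧ/sₓ = 0.9808 · 17.8446/2.8158 = 6.215635
a = ȳ − b·x̄ = 47.4375 − 6.215635·6.75 = 5.481967
ŷ(3) = a + b·3 = 5.481967 + 6.215635·3 = 24.128871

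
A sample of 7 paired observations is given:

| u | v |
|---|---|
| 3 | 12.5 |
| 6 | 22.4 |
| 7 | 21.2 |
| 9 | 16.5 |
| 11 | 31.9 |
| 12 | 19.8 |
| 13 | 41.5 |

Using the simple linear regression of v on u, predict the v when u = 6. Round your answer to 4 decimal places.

n = 7, Σx = 61, Σy = 165.8, Σxy = 1596.8, Σx² = 609
Sxx = Σx² − (Σx)²/n = 609 − 531.571429 = 77.428571
Sxy = Σxy − (Σx)(Σy)/n = 1596.8 − 1444.828571 = 151.971429
b = Sxy/Sxx = 151.971429/77.428571 = 1.962731
a = ȳ − b·x̄ = 23.685714 − 1.962731·8.714286 = 6.581919
ŷ(6) = a + b·6 = 6.581919 + 1.962731·6 = 18.358303

18.3583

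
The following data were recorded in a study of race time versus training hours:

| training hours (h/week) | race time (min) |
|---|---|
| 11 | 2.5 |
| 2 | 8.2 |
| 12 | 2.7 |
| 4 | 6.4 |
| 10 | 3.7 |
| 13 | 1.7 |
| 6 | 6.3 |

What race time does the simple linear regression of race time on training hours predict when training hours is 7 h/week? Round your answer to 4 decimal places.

n = 7, Σx = 58, Σy = 31.5, Σxy = 198.8, Σx² = 590
Sxx = Σx² − (Σx)²/n = 590 − 480.571429 = 109.428571
Sxy = Σxy − (Σx)(Σy)/n = 198.8 − 261 = -62.2
b = Sxy/Sxx = -62.2/109.428571 = -0.568407
a = ȳ − b·x̄ = 4.5 − (-0.568407)·8.285714 = 9.209661
ŷ(7) = a + b·7 = 9.209661 + (-0.568407)·7 = 5.230809

5.2308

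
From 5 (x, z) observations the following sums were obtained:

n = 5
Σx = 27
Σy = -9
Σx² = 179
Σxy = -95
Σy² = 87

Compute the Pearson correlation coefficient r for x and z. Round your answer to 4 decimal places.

-0.9570

Sxx = Σx² − (Σx)²/n = 179 − 145.8 = 33.2
Sxy = Σxy − (Σx)(Σy)/n = -95 − (-48.6) = -46.4
Syy = Σy² − (Σy)²/n = 87 − 16.2 = 70.8
r = Sxy/√(Sxx·Syy) = -46.4/√(2350.56) = -46.4/48.482574 = -0.957045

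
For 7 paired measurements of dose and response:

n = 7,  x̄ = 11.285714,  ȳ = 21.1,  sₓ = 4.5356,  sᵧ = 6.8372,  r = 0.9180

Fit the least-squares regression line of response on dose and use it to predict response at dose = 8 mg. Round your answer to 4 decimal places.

16.5531

b = r · sᵧ/sₓ = 0.918 · 6.8372/4.5356 = 1.383841
a = ȳ − b·x̄ = 21.1 − 1.383841·11.285714 = 5.482365
ŷ(8) = a + b·8 = 5.482365 + 1.383841·8 = 16.553094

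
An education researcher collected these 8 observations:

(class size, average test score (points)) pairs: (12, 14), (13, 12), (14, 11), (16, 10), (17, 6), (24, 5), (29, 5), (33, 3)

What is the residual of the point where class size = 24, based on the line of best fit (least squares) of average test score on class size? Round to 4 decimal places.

-1.3208

n = 8, Σx = 158, Σy = 66, Σxy = 1104, Σx² = 3560
Sxx = Σx² − (Σx)²/n = 3560 − 3120.5 = 439.5
Sxy = Σxy − (Σx)(Σy)/n = 1104 − 1303.5 = -199.5
b = Sxy/Sxx = -199.5/439.5 = -0.453925
a = ȳ − b·x̄ = 8.25 − (-0.453925)·19.75 = 17.215017
ŷ(24) = 17.215017 + (-0.453925)·24 = 6.320819
residual = y − ŷ = 5 − 6.320819 = -1.320819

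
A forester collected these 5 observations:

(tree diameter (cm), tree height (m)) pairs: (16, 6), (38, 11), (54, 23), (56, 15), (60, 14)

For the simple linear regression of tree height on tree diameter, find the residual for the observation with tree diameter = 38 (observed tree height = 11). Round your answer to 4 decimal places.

-1.0194

n = 5, Σx = 224, Σy = 69, Σxy = 3436, Σx² = 11352
Sxx = Σx² − (Σx)²/n = 11352 − 10035.2 = 1316.8
Sxy = Σxy − (Σx)(Σy)/n = 3436 − 3091.2 = 344.8
b = Sxy/Sxx = 344.8/1316.8 = 0.261847
a = ȳ − b·x̄ = 13.8 − 0.261847·44.8 = 2.069259
ŷ(38) = 2.069259 + 0.261847·38 = 12.019441
residual = y − ŷ = 11 − 12.019441 = -1.019441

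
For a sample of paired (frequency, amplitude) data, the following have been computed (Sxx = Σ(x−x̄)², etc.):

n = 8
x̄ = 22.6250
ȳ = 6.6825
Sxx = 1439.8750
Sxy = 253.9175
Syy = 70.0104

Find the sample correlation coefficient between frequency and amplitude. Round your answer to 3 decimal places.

0.800

r = Sxy/√(Sxx·Syy) = 253.9175/√(100806.2247) = 253.9175/317.499960 = 0.799740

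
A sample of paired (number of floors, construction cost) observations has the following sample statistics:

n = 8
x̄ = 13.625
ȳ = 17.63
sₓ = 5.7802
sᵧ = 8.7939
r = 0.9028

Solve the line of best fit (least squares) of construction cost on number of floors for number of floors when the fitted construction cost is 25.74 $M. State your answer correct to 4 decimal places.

b = r · sᵧ/sₓ = 0.9028 · 8.7939/5.7802 = 1.373505
a = ȳ − b·x̄ = 17.63 − 1.373505·13.625 = -1.084004
Set a + b·x = 25.74: x = (25.74 − (-1.084004)) / 1.373505 = 19.529602

19.5296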